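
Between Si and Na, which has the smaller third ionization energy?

Si

IE_3 is the cost of taking one more electron from the +2 cation: Si²⁺ still has 2 valence electrons; Na²⁺ is already 1 electron into the core.
Pulling an electron out of a noble-gas core costs far more than removing a remaining valence electron, so Na sits at the high end of IE_3.
Approximate IE_3 values (kJ/mol): Si 3232, Na 6910.
Putting it together, IE_3: Si < Na.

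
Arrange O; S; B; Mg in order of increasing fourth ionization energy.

S < O < Mg < B

The fourth ionization energy removes an electron from the +3 ion. For each element: O³⁺ still has 3 valence electrons; S³⁺ still has 3 valence electrons; B³⁺ is the bare [He] core; Mg³⁺ is already 1 electron into the core.
Breaking into a closed-shell core is much more expensive than removing a leftover valence electron — Mg and B have the largest IE_4 here.
Valence configurations: O³⁺ [He]2s²2p¹, S³⁺ [Ne]3s²3p¹.
Tabulated IE_4 (kJ/mol): O 7469, S 4556, B 25026, Mg 10543.
Overall IE_4 order: S < O < Mg < B.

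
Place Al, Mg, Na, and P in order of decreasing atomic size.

Na is in period 3, group 1; Mg is in period 3, group 2; Al is in period 3, group 13; P is in period 3, group 15.
Across a period the added protons contract the valence shell; down a group each new principal shell makes the atom larger.
All lie in period 3, so atomic radius increases right to left.
So from largest to smallest: Na > Mg > Al > P.

Na > Mg > Al > P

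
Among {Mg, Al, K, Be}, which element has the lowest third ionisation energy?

Al

After 2 electrons have been removed, what remains? Mg²⁺ is the bare [Ne] core; Al²⁺ still has 1 valence electron; K²⁺ is already 1 electron into the core; Be²⁺ is the bare [He] core.
Core electrons are held far more tightly than valence electrons, so K, Mg and Be top the IE_3 order.
Tabulated IE_3 (kJ/mol): Mg 7733, Al 2745, K 4420, Be 14849.
Overall IE_3 order: Al < K < Mg < Be.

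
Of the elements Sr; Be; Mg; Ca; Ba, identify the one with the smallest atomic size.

Radius decreases left→right (rising Z_eff, same n) and increases top→bottom (higher n).
All are in group 2, so atomic radius increases down the group.
The smallest atomic size among these belongs to Be.

Be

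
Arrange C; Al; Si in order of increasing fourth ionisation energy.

Si < C < Al

Consider each +3 ion: C³⁺ still has 1 valence electron; Al³⁺ is the bare [Ne] core; Si³⁺ still has 1 valence electron.
Breaking into a closed-shell core is much more expensive than removing a leftover valence electron — Al has the largest IE_4 here.
Valence configurations: C³⁺ [He]2s¹, Si³⁺ [Ne]3s¹.
Tabulated IE_4 (kJ/mol): C 6223, Al 11577, Si 4356.
Putting it together, IE_4: Si < C < Al.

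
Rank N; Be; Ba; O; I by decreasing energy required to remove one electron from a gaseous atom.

Be is in period 2, group 2; N is in period 2, group 15; O is in period 2, group 16; I is in period 5, group 17; Ba is in period 6, group 2.
Across a period the outer electron is held more tightly (higher IE₁); down a group it sits in a higher shell, more shielded, and comes off more easily.
These span different periods and groups, so the two trends combine.
Be > Ba: Be sits above Ba in group 2, so the down-group effect alone puts Be higher.
I > Be: period and group pull opposite ways; the across-period shift dominates (1008 vs 900 kJ/mol).
O > I: the two effects oppose for this pair; the down-group effect wins (1314 vs 1008 kJ/mol).
N > O: this pair runs against the simple trend — see the exception note.
Note the exception: N has a higher first ionization energy than O, contrary to the simple trend — pairing an electron in O's 2p⁴ costs repulsion energy, so O ionizes more easily than half-filled N (2p³).
Tabulated first ionization energy (kJ/mol): Be 900, N 1402, O 1314, I 1008, Ba 503.
So from highest to lowest: N > O > I > Be > Ba.

N > O > I > Be > Ba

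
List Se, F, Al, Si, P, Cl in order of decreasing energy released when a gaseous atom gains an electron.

EA tends to increase across a period and decrease down a group, though the pattern is less regular than for IE or radius.
Neither a single period nor a single group — weigh both effects.
P > Al: both are in period 3; the period trend gives P the larger value.
Si > P: this pair runs against the simple trend — see the exception note.
Se > Si: period and group pull opposite ways; the across-period shift dominates (195 vs 134 kJ/mol).
F > Se: relative to Se, both the across-period and down-group shifts push F's electron affinity up.
Cl > F: this pair runs against the simple trend — see the exception note.
Note the exception: Si has a higher electron affinity than P, contrary to the simple trend — adding an electron to P's half-filled 3p³ is unfavourable, so Si (3p²) has the more exothermic EA.
Note the exception: Cl has a higher electron affinity than F, contrary to the simple trend — F's small 2p subshell makes the incoming electron feel strong e⁻–e⁻ repulsion, so Cl actually releases more energy on gaining an electron.
Approximate values (kJ/mol): F 328, Al 42, Si 134, P 72, Cl 349, Se 195.
So from highest to lowest: Cl > F > Se > Si > P > Al.

Cl > F > Se > Si > P > Al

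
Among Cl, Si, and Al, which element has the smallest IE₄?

The fourth ionization energy removes an electron from the +3 ion. For each element: Cl³⁺ still has 4 valence electrons; Si³⁺ still has 1 valence electron; Al³⁺ is the bare [Ne] core.
Breaking into a closed-shell core is much more expensive than removing a leftover valence electron — Al has the largest IE_4 here.
Valence configurations: Cl³⁺ [Ne]3s²3p², Si³⁺ [Ne]3s¹.
Tabulated IE_4 (kJ/mol): Cl 5159, Si 4356, Al 11577.
Hence IE_4: Si < Cl < Al.

Si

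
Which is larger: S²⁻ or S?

S²⁻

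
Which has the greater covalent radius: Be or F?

Be is in period 2, group 2; F is in period 2, group 17.
Atomic radius shrinks across a period as nuclear charge pulls the same shell inward, and grows down a group as new shells are added.
All lie in period 2, so atomic radius increases right to left.
So Be has the greater covalent radius (Be > F).

Be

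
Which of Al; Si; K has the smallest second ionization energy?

Si

The second ionization energy removes an electron from the +1 ion. For each element: Al⁺ still has 2 valence electrons; Si⁺ still has 3 valence electrons; K⁺ is the bare [Ar] core.
Core electrons are held far more tightly than valence electrons, so K tops the IE_2 order.
Valence configurations: Al⁺ [Ne]3s², Si⁺ [Ne]3s²3p¹.
Si⁺ loses a lone 3p electron whereas Al⁺ must break into a filled 3s² pair, so IE_2(Al) > IE_2(Si) even though Si has the higher nuclear charge.
The numbers (kJ/mol): Al 1817, Si 1577, K 3052.
Putting it together, IE_2: Si < Al < K.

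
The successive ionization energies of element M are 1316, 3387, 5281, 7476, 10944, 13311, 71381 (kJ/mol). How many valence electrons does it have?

Look for the largest jump between consecutive ionization energies: IE7/IE6 ≈ 5.4, far larger than any earlier ratio.
That jump marks the point where a core electron is being removed. So the atom has 6 valence electrons.

6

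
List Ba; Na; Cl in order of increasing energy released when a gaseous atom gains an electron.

Ba, Na, Cl

Adding an electron releases more energy for atoms nearer the top right (short of the noble gases).
These span different periods and groups, so the two trends combine.
Na > Ba: period and group pull opposite ways; the down-group shift dominates (53 vs 14 kJ/mol).
Cl > Na: Cl lies to the right of Na in period 3, so the across-period effect alone puts Cl higher.
Approximate values (kJ/mol): Na 53, Cl 349, Ba 14.
So from lowest to highest: Ba < Na < Cl.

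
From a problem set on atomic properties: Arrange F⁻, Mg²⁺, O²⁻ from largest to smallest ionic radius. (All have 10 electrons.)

All of these have 10 electrons, so size is governed by nuclear charge alone: the more protons, the stronger the pull on the same electron cloud, and the smaller the ion.
Nuclear charges: Mg²⁺ (Z=12), F⁻ (Z=9), O²⁻ (Z=8).
Largest to smallest: O²⁻ > F⁻ > Mg²⁺.

O²⁻ > F⁻ > Mg²⁺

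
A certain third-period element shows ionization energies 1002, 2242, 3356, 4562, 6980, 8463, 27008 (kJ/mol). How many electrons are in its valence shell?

6

Look for the largest jump between consecutive ionization energies: IE7/IE6 ≈ 3.2, far larger than any earlier ratio.
That jump marks the point where a core electron is being removed. So the atom has 6 valence electrons.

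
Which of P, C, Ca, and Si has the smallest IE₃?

The third ionization energy removes an electron from the +2 ion. For each element: P²⁺ still has 3 valence electrons; C²⁺ still has 2 valence electrons; Ca²⁺ is the bare [Ar] core; Si²⁺ still has 2 valence electrons.
Breaking into a closed-shell core is much more expensive than removing a leftover valence electron — Ca has the largest IE_3 here.
Valence configurations: P²⁺ [Ne]3s²3p¹, C²⁺ [He]2s², Si²⁺ [Ne]3s².
P²⁺ loses a lone 3p electron whereas Si²⁺ must break into a filled 3s² pair, so IE_3(Si) > IE_3(P) even though P has the higher nuclear charge.
Approximate IE_3 values (kJ/mol): P 2914, C 4620, Ca 4912, Si 3232.
Overall IE_3 order: P < Si < C < Ca.

P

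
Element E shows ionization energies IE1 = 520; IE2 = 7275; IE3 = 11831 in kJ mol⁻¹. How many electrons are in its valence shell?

Look for the largest jump between consecutive ionization energies: IE2/IE1 ≈ 14.0, far larger than any earlier ratio.
That jump marks the point where a core electron is being removed. So the atom has 1 valence electron.

1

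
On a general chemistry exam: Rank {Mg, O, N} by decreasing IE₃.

After 2 electrons have been removed, what remains? Mg²⁺ is the bare [Ne] core; O²⁺ still has 4 valence electrons; N²⁺ still has 3 valence electrons.
Core electrons are held far more tightly than valence electrons, so Mg tops the IE_3 order.
Valence configurations: O²⁺ [He]2s²2p², N²⁺ [He]2s²2p¹.
Approximate IE_3 values (kJ/mol): Mg 7733, O 5300, N 4578.
Overall IE_3 order: N < O < Mg.

Mg, O, N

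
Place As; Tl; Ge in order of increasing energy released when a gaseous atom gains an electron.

Ge is in period 4, group 14; As is in period 4, group 15; Tl is in period 6, group 13.
EA tends to increase across a period and decrease down a group, though the pattern is less regular than for IE or radius.
These span different periods and groups, so the two trends combine.
As > Tl: both effects reinforce here, so As is clearly the higher of the two.
Ge > As: this pair runs against the simple trend — see the exception note.
Note the exception: Ge has a higher electron affinity than As, contrary to the simple trend — adding an electron to As's half-filled 4p³ is unfavourable, so Ge (4p²) has the more exothermic EA.
Approximate values (kJ/mol): Ge 119, As 78, Tl 19.
So from lowest to highest: Tl < As < Ge.

Tl < As < Ge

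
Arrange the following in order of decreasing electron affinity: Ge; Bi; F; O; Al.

F > O > Ge > Bi > Al

Atoms with high Z_eff and room in the valence shell (especially the halogens) have the most exothermic electron affinities.
These span different periods and groups, so the two trends combine.
Bi > Al: period and group pull opposite ways; the across-period shift dominates (91 vs 42 kJ/mol).
Ge > Bi: the two effects oppose for this pair; the down-group effect wins (119 vs 91 kJ/mol).
O > Ge: both effects reinforce here, so O is clearly the higher of the two.
F > O: both are in period 2; the period trend gives F the larger value.
For reference (kJ/mol): O 141, F 328, Al 42, Ge 119, Bi 91.
So from highest to lowest: F > O > Ge > Bi > Al.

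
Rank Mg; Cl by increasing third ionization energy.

Cl, Mg

After 2 electrons have been removed, what remains? Mg²⁺ is the bare [Ne] core; Cl²⁺ still has 5 valence electrons.
Core electrons are held far more tightly than valence electrons, so Mg tops the IE_3 order.
Tabulated IE_3 (kJ/mol): Mg 7733, Cl 3822.
Hence IE_3: Cl < Mg.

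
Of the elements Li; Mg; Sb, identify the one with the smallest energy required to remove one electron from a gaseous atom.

Li is in period 2, group 1; Mg is in period 3, group 2; Sb is in period 5, group 15.
Across a period the outer electron is held more tightly (higher IE₁); down a group it sits in a higher shell, more shielded, and comes off more easily.
Here both period and group differ, so the two effects have to be weighed against each other.
Mg > Li: period and group pull opposite ways; the across-period shift dominates (738 vs 520 kJ/mol).
Sb > Mg: the two effects oppose for this pair; the across-period effect wins (831 vs 738 kJ/mol).
Approximate values (kJ/mol): Li 520, Mg 738, Sb 831.
The smallest energy required to remove one electron from a gaseous atom among these belongs to Li.

Li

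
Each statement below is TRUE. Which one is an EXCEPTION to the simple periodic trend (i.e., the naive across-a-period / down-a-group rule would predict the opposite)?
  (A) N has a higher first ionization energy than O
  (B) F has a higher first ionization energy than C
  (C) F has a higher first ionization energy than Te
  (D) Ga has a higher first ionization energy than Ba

(A)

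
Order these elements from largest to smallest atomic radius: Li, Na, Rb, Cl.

Li is in period 2, group 1; Na is in period 3, group 1; Cl is in period 3, group 17; Rb is in period 5, group 1.
Across a period the added protons contract the valence shell; down a group each new principal shell makes the atom larger.
Here both period and group differ, so the two effects have to be weighed against each other.
Li > Cl: the two effects oppose for this pair; the across-period effect wins (133 vs 99 pm).
Na > Li: Na sits below Li in group 1, so the down-group effect alone puts Na larger.
Rb > Na: Rb sits below Na in group 1, so the down-group effect alone puts Rb larger.
For reference (pm): Li 133, Na 155, Cl 99, Rb 210.
So from largest to smallest: Rb > Na > Li > Cl.

Rb > Na > Li > Cl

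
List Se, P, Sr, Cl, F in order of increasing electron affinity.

Sr < P < Se < F < Cl

F is in period 2, group 17; P is in period 3, group 15; Cl is in period 3, group 17; Se is in period 4, group 16; Sr is in period 5, group 2.
Atoms with high Z_eff and room in the valence shell (especially the halogens) have the most exothermic electron affinities.
These span different periods and groups, so the two trends combine.
P > Sr: both effects reinforce here, so P is clearly the higher of the two.
Se > P: the two effects oppose for this pair; the across-period effect wins (195 vs 72 kJ/mol).
F > Se: both effects reinforce here, so F is clearly the higher of the two.
Cl > F: this pair runs against the simple trend — see the exception note.
Note the exception: Cl has a higher electron affinity than F, contrary to the simple trend — F's small 2p subshell makes the incoming electron feel strong e⁻–e⁻ repulsion, so Cl actually releases more energy on gaining an electron.
For reference (kJ/mol): F 328, P 72, Cl 349, Se 195, Sr 5.
So from lowest to highest: Sr < P < Se < F < Cl.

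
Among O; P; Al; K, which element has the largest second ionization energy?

O

Consider each +1 ion: O⁺ still has 5 valence electrons; P⁺ still has 4 valence electrons; Al⁺ still has 2 valence electrons; K⁺ is the bare [Ar] core.
Usually core removal costs more than valence removal, but here the competition is close: a tightly held n=2 valence electron can cost more to remove than an n=3 core electron, so the actual values have to decide it.
Valence configurations: O⁺ [He]2s²2p³, P⁺ [Ne]3s²3p², Al⁺ [Ne]3s².
Approximate IE_2 values (kJ/mol): O 3388, P 1907, Al 1817, K 3052.
Hence IE_2: Al < P < K < O.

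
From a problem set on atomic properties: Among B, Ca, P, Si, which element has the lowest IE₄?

Si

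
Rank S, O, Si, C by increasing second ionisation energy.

IE_2 is the cost of taking one more electron from the +1 cation: S⁺ still has 5 valence electrons; O⁺ still has 5 valence electrons; Si⁺ still has 3 valence electrons; C⁺ still has 3 valence electrons.
All are still removing valence electrons, so compare the +1 ions as you would atoms: IE_2 generally rises across a period (higher Z_eff) and falls down a group (larger shell), subject to the usual subshell exceptions.
Valence configurations: S⁺ [Ne]3s²3p³, O⁺ [He]2s²2p³, Si⁺ [Ne]3s²3p¹, C⁺ [He]2s²2p¹.
Tabulated IE_2 (kJ/mol): S 2252, O 3388, Si 1577, C 2353.
Putting it together, IE_2: Si < S < C < O.

Si < S < C < O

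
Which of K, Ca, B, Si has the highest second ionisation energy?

K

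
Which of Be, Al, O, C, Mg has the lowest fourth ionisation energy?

Consider each +3 ion: Be³⁺ is already 1 electron into the core; Al³⁺ is the bare [Ne] core; O³⁺ still has 3 valence electrons; C³⁺ still has 1 valence electron; Mg³⁺ is already 1 electron into the core.
Breaking into a closed-shell core is much more expensive than removing a leftover valence electron — Mg, Al and Be have the largest IE_4 here.
Valence configurations: O³⁺ [He]2s²2p¹, C³⁺ [He]2s¹.
Tabulated IE_4 (kJ/mol): Be 21007, Al 11577, O 7469, C 6223, Mg 10543.
So the fourth ionization energies run C < O < Mg < Al < Be.

C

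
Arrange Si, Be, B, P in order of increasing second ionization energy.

The second ionization energy removes an electron from the +1 ion. For each element: Si⁺ still has 3 valence electrons; Be⁺ still has 1 valence electron; B⁺ still has 2 valence electrons; P⁺ still has 4 valence electrons.
All are still removing valence electrons, so compare the +1 ions as you would atoms: IE_2 generally rises across a period (higher Z_eff) and falls down a group (larger shell), subject to the usual subshell exceptions.
Valence configurations: Si⁺ [Ne]3s²3p¹, Be⁺ [He]2s¹, B⁺ [He]2s², P⁺ [Ne]3s²3p².
Tabulated IE_2 (kJ/mol): Si 1577, Be 1757, B 2427, P 1907.
Overall IE_2 order: Si < Be < P < B.

Si, Be, P, B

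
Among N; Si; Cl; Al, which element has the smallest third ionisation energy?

Al

IE_3 is the cost of taking one more electron from the +2 cation: N²⁺ still has 3 valence electrons; Si²⁺ still has 2 valence electrons; Cl²⁺ still has 5 valence electrons; Al²⁺ still has 1 valence electron.
All are still removing valence electrons, so compare the +2 ions as you would atoms: IE_3 generally rises across a period (higher Z_eff) and falls down a group (larger shell), subject to the usual subshell exceptions.
Valence configurations: N²⁺ [He]2s²2p¹, Si²⁺ [Ne]3s², Cl²⁺ [Ne]3s²3p³, Al²⁺ [Ne]3s¹.
Approximate IE_3 values (kJ/mol): N 4578, Si 3232, Cl 3822, Al 2745.
Putting it together, IE_3: Al < Si < Cl < N.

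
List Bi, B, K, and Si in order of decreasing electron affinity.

Si, Bi, K, B

B is in period 2, group 13; Si is in period 3, group 14; K is in period 4, group 1; Bi is in period 6, group 15.
Electron affinity generally becomes more exothermic across a period toward the halogens and less exothermic down a group.
Here both period and group differ, so the two effects have to be weighed against each other.
K > B: this pair runs against the simple trend — see the exception note.
Bi > K: the two effects oppose for this pair; the across-period effect wins (91 vs 48 kJ/mol).
Si > Bi: period and group pull opposite ways; the down-group shift dominates (134 vs 91 kJ/mol).
Note the exception: K has a higher electron affinity than B, contrary to the simple trend — B's ns²np¹ configuration gives only a small electron affinity — the sparsely filled np subshell binds an added electron weakly.
Approximate values (kJ/mol): B 27, Si 134, K 48, Bi 91.
So from highest to lowest: Si > Bi > K > B.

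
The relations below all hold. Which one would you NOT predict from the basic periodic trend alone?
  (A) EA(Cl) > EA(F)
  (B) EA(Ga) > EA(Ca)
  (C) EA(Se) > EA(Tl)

(A)

The general trend: electron affinity increases across a period and decreases down a group.
(A) Cl (period 3, group 17) vs F (period 2, group 17): the stated order contradicts the simple trend.
(B) Ga (period 4, group 13) vs Ca (period 4, group 2): the stated order agrees with the simple trend.
(C) Se (period 4, group 16) vs Tl (period 6, group 13): the stated order agrees with the simple trend.
The exception is (A): F's small 2p subshell makes the incoming electron feel strong e⁻–e⁻ repulsion, so Cl actually releases more energy on gaining an electron.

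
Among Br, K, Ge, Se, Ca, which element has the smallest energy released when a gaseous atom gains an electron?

Ca

Adding an electron releases more energy for atoms nearer the top right (short of the noble gases).
All lie in period 4; the across-period trend (electron affinity increases left to right) applies, with the exception below.
Note the exception: K has a higher electron affinity than Ca, contrary to the simple trend — adding an electron to Ca (ns²) has to open a new, higher-energy np subshell, which is unfavourable.
Tabulated electron affinity (kJ/mol): K 48, Ca 2, Ge 119, Se 195, Br 325.
The smallest energy released when a gaseous atom gains an electron among these belongs to Ca.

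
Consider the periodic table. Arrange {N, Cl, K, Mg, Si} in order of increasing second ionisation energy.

Mg < Si < Cl < N < K

After 1 electron has been removed, what remains? N⁺ still has 4 valence electrons; Cl⁺ still has 6 valence electrons; K⁺ is the bare [Ar] core; Mg⁺ still has 1 valence electron; Si⁺ still has 3 valence electrons.
Breaking into a closed-shell core is much more expensive than removing a leftover valence electron — K has the largest IE_2 here.
Valence configurations: N⁺ [He]2s²2p², Cl⁺ [Ne]3s²3p⁴, Mg⁺ [Ne]3s¹, Si⁺ [Ne]3s²3p¹.
Approximate IE_2 values (kJ/mol): N 2856, Cl 2298, K 3052, Mg 1451, Si 1577.
Overall IE_2 order: Mg < Si < Cl < N < K.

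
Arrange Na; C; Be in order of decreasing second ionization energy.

Na, C, Be

IE_2 is the cost of taking one more electron from the +1 cation: Na⁺ is the bare [Ne] core; C⁺ still has 3 valence electrons; Be⁺ still has 1 valence electron.
Breaking into a closed-shell core is much more expensive than removing a leftover valence electron — Na has the largest IE_2 here.
Valence configurations: C⁺ [He]2s²2p¹, Be⁺ [He]2s¹.
Tabulated IE_2 (kJ/mol): Na 4562, C 2353, Be 1757.
Overall IE_2 order: Be < C < Na.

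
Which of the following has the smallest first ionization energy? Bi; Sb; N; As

First ionization energy rises across a period (greater Z_eff holds electrons more tightly) and falls down a group (valence electrons are farther from the nucleus).
All are in group 15, so first ionization energy increases up the group.
The smallest first ionization energy among these belongs to Bi.

Bi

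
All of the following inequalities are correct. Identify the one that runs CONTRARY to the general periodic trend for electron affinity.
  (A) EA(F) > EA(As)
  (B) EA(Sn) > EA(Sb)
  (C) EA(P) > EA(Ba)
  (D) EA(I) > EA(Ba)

(B)

The general trend: electron affinity increases across a period and decreases down a group.
(A) F (period 2, group 17) vs As (period 4, group 15): the stated order agrees with the simple trend.
(B) Sn (period 5, group 14) vs Sb (period 5, group 15): the stated order contradicts the simple trend.
(C) P (period 3, group 15) vs Ba (period 6, group 2): the stated order agrees with the simple trend.
(D) I (period 5, group 17) vs Ba (period 6, group 2): the stated order agrees with the simple trend.
The exception is (B): adding an electron to Sb's half-filled 5p³ is unfavourable, so Sn has the more exothermic EA.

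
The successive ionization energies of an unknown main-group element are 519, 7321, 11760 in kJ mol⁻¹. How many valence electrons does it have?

1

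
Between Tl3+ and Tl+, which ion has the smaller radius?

Tl3+

Both ions have Z = 81 protons, but Tl3+ has lost more electrons, so its remaining electrons feel a larger effective nuclear charge per electron and are pulled in more tightly.
Higher positive charge → smaller ion, so Tl+ > Tl3+.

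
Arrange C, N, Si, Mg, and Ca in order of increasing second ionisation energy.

Ca < Mg < Si < C < N

IE_2 is the cost of taking one more electron from the +1 cation: C⁺ still has 3 valence electrons; N⁺ still has 4 valence electrons; Si⁺ still has 3 valence electrons; Mg⁺ still has 1 valence electron; Ca⁺ still has 1 valence electron.
All are still removing valence electrons, so compare the +1 ions as you would atoms: IE_2 generally rises across a period (higher Z_eff) and falls down a group (larger shell), subject to the usual subshell exceptions.
Valence configurations: C⁺ [He]2s²2p¹, N⁺ [He]2s²2p², Si⁺ [Ne]3s²3p¹, Mg⁺ [Ne]3s¹, Ca⁺ [Ar]4s¹.
The numbers (kJ/mol): C 2353, N 2856, Si 1577, Mg 1451, Ca 1145.
Putting it together, IE_2: Ca < Mg < Si < C < N.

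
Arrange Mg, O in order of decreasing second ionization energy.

O > Mg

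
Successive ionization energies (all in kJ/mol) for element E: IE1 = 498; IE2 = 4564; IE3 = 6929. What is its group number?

Look for the largest jump between consecutive ionization energies: IE2/IE1 ≈ 9.2, far larger than any earlier ratio.
That jump marks the point where a core electron is being removed. So the atom has 1 valence electron.
A main-group element with 1 valence electron is in group 1.

Group 1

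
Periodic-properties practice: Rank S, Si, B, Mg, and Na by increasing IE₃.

IE_3 is the cost of taking one more electron from the +2 cation: S²⁺ still has 4 valence electrons; Si²⁺ still has 2 valence electrons; B²⁺ still has 1 valence electron; Mg²⁺ is the bare [Ne] core; Na²⁺ is already 1 electron into the core.
Core electrons are held far more tightly than valence electrons, so Na and Mg top the IE_3 order.
Valence configurations: S²⁺ [Ne]3s²3p², Si²⁺ [Ne]3s², B²⁺ [He]2s¹.
Tabulated IE_3 (kJ/mol): S 3357, Si 3232, B 3660, Mg 7733, Na 6910.
Hence IE_3: Si < S < B < Na < Mg.

Si < S < B < Na < Mg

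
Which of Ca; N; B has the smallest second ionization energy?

IE_2 is the cost of taking one more electron from the +1 cation: Ca⁺ still has 1 valence electron; N⁺ still has 4 valence electrons; B⁺ still has 2 valence electrons.
All are still removing valence electrons, so compare the +1 ions as you would atoms: IE_2 generally rises across a period (higher Z_eff) and falls down a group (larger shell), subject to the usual subshell exceptions.
Valence configurations: Ca⁺ [Ar]4s¹, N⁺ [He]2s²2p², B⁺ [He]2s².
The numbers (kJ/mol): Ca 1145, N 2856, B 2427.
Putting it together, IE_2: Ca < B < N.

Ca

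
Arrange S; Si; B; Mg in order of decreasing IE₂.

The second ionization energy removes an electron from the +1 ion. For each element: S⁺ still has 5 valence electrons; Si⁺ still has 3 valence electrons; B⁺ still has 2 valence electrons; Mg⁺ still has 1 valence electron.
All are still removing valence electrons, so compare the +1 ions as you would atoms: IE_2 generally rises across a period (higher Z_eff) and falls down a group (larger shell), subject to the usual subshell exceptions.
Valence configurations: S⁺ [Ne]3s²3p³, Si⁺ [Ne]3s²3p¹, B⁺ [He]2s², Mg⁺ [Ne]3s¹.
The numbers (kJ/mol): S 2252, Si 1577, B 2427, Mg 1451.
So the second ionization energies run Mg < Si < S < B.

B > S > Si > Mg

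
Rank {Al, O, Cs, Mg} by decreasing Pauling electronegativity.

O is in period 2, group 16; Mg is in period 3, group 2; Al is in period 3, group 13; Cs is in period 6, group 1.
Electronegativity increases across a period and decreases down a group, tracking effective nuclear charge and atomic size.
Here both period and group differ, so the two effects have to be weighed against each other.
Mg > Cs: relative to Cs, both the across-period and down-group shifts push Mg's electronegativity up.
Al > Mg: both are in period 3; the period trend gives Al the larger value.
O > Al: both effects reinforce here, so O is clearly the higher of the two.
Tabulated electronegativity (Pauling): O 3.44, Mg 1.31, Al 1.61, Cs 0.79.
So from highest to lowest: O > Al > Mg > Cs.

O > Al > Mg > Cs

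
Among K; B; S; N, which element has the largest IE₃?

The third ionization energy removes an electron from the +2 ion. For each element: K²⁺ is already 1 electron into the core; B²⁺ still has 1 valence electron; S²⁺ still has 4 valence electrons; N²⁺ still has 3 valence electrons.
Usually core removal costs more than valence removal, but here the competition is close: a tightly held n=2 valence electron can cost more to remove than an n=3 core electron, so the actual values have to decide it.
Valence configurations: B²⁺ [He]2s¹, S²⁺ [Ne]3s²3p², N²⁺ [He]2s²2p¹.
Tabulated IE_3 (kJ/mol): K 4420, B 3660, S 3357, N 4578.
Overall IE_3 order: S < B < K < N.

N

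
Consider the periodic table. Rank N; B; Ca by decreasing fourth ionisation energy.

After 3 electrons have been removed, what remains? N³⁺ still has 2 valence electrons; B³⁺ is the bare [He] core; Ca³⁺ is already 1 electron into the core.
Usually core removal costs more than valence removal, but here the competition is close: a tightly held n=2 valence electron can cost more to remove than an n=3 core electron, so the actual values have to decide it.
The numbers (kJ/mol): N 7475, B 25026, Ca 6491.
Hence IE_4: Ca < N < B.

B, N, Ca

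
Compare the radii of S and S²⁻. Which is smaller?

S

Forming S²⁻ adds 2 electrons to S. More electron–electron repulsion in the same shell, with unchanged nuclear charge, lets the cloud expand.
An anion is larger than its parent atom: S²⁻ > S.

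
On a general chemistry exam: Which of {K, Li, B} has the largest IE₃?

IE_3 is the cost of taking one more electron from the +2 cation: K²⁺ is already 1 electron into the core; Li²⁺ is already 1 electron into the core; B²⁺ still has 1 valence electron.
Core electrons are held far more tightly than valence electrons, so K and Li top the IE_3 order.
Approximate IE_3 values (kJ/mol): K 4420, Li 11815, B 3660.
Overall IE_3 order: B < K < Li.

Li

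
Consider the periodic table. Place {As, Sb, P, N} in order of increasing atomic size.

Moving right in a period, electrons are added to the same shell under a stronger nuclear pull, so atoms get smaller; moving down, a new shell is opened and atoms get larger.
All are in group 15, so atomic radius increases down the group.
So from smallest to largest: N < P < As < Sb.

N < P < As < Sb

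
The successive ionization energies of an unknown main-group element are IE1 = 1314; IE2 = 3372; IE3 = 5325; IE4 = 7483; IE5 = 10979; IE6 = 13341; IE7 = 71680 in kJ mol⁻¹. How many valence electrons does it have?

6

Look for the largest jump between consecutive ionization energies: IE7/IE6 ≈ 5.4, far larger than any earlier ratio.
That jump marks the point where a core electron is being removed. So the atom has 6 valence electrons.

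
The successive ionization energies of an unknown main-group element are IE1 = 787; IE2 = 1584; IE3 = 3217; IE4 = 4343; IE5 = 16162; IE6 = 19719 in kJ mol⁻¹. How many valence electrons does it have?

4

Look for the largest jump between consecutive ionization energies: IE5/IE4 ≈ 3.7, far larger than any earlier ratio.
That jump marks the point where a core electron is being removed. So the atom has 4 valence electrons.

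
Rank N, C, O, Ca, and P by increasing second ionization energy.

Ca < P < C < N < O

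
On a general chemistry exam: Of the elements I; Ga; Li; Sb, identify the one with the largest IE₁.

Li is in period 2, group 1; Ga is in period 4, group 13; Sb is in period 5, group 15; I is in period 5, group 17.
First ionization energy rises across a period (greater Z_eff holds electrons more tightly) and falls down a group (valence electrons are farther from the nucleus).
Neither a single period nor a single group — weigh both effects.
Ga > Li: period and group pull opposite ways; the across-period shift dominates (579 vs 520 kJ/mol).
Sb > Ga: period and group pull opposite ways; the across-period shift dominates (831 vs 579 kJ/mol).
I > Sb: both are in period 5; the period trend gives I the larger value.
Approximate values (kJ/mol): Li 520, Ga 579, Sb 831, I 1008.
The largest IE₁ among these belongs to I.

I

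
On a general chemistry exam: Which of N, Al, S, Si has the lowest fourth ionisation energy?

After 3 electrons have been removed, what remains? N³⁺ still has 2 valence electrons; Al³⁺ is the bare [Ne] core; S³⁺ still has 3 valence electrons; Si³⁺ still has 1 valence electron.
Pulling an electron out of a noble-gas core costs far more than removing a remaining valence electron, so Al sits at the high end of IE_4.
Valence configurations: N³⁺ [He]2s², S³⁺ [Ne]3s²3p¹, Si³⁺ [Ne]3s¹.
Approximate IE_4 values (kJ/mol): N 7475, Al 11577, S 4556, Si 4356.
So the fourth ionization energies run Si < S < N < Al.

Si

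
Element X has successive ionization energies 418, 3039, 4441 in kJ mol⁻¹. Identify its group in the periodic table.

Group 1

Look for the largest jump between consecutive ionization energies: IE2/IE1 ≈ 7.3, far larger than any earlier ratio.
That jump marks the point where a core electron is being removed. So the atom has 1 valence electron.
A main-group element with 1 valence electron is in group 1.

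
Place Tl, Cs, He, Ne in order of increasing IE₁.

Cs < Tl < Ne < He

He is in period 1, group 18; Ne is in period 2, group 18; Cs is in period 6, group 1; Tl is in period 6, group 13.
First ionization energy rises across a period (greater Z_eff holds electrons more tightly) and falls down a group (valence electrons are farther from the nucleus).
Here both period and group differ, so the two effects have to be weighed against each other.
Tl > Cs: both are in period 6; the period trend gives Tl the larger value.
Ne > Tl: both effects reinforce here, so Ne is clearly the higher of the two.
He > Ne: He sits above Ne in group 18, so the down-group effect alone puts He higher.
For reference (kJ/mol): He 2372, Ne 2081, Cs 376, Tl 589.
So from lowest to highest: Cs < Tl < Ne < He.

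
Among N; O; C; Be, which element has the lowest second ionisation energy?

Be

IE_2 is the cost of taking one more electron from the +1 cation: N⁺ still has 4 valence electrons; O⁺ still has 5 valence electrons; C⁺ still has 3 valence electrons; Be⁺ still has 1 valence electron.
All are still removing valence electrons, so compare the +1 ions as you would atoms: IE_2 generally rises across a period (higher Z_eff) and falls down a group (larger shell), subject to the usual subshell exceptions.
Valence configurations: N⁺ [He]2s²2p², O⁺ [He]2s²2p³, C⁺ [He]2s²2p¹, Be⁺ [He]2s¹.
Approximate IE_2 values (kJ/mol): N 2856, O 3388, C 2353, Be 1757.
So the second ionization energies run Be < C < N < O.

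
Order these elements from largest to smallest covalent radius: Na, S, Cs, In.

Cs, Na, In, S

Na is in period 3, group 1; S is in period 3, group 16; In is in period 5, group 13; Cs is in period 6, group 1.
Across a period the added protons contract the valence shell; down a group each new principal shell makes the atom larger.
Here both period and group differ, so the two effects have to be weighed against each other.
In > S: relative to S, both the across-period and down-group shifts push In's atomic radius up.
Na > In: the two effects oppose for this pair; the across-period effect wins (155 vs 142 pm).
Cs > Na: they share group 1; the group trend gives Cs the larger value.
Tabulated atomic radius (pm): Na 155, S 103, In 142, Cs 232.
So from largest to smallest: Cs > Na > In > S.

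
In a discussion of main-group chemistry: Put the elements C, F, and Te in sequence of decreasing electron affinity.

C is in period 2, group 14; F is in period 2, group 17; Te is in period 5, group 16.
Adding an electron releases more energy for atoms nearer the top right (short of the noble gases).
These span different periods and groups, so the two trends combine.
Te > C: the two effects oppose for this pair; the across-period effect wins (190 vs 122 kJ/mol).
F > Te: both effects reinforce here, so F is clearly the higher of the two.
Tabulated electron affinity (kJ/mol): C 122, F 328, Te 190.
So from highest to lowest: F > Te > C.

F > Te > C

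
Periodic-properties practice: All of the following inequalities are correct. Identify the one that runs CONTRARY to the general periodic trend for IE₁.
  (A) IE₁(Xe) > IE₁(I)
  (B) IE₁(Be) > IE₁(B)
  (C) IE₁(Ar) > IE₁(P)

(B)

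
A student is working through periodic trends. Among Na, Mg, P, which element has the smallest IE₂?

Mg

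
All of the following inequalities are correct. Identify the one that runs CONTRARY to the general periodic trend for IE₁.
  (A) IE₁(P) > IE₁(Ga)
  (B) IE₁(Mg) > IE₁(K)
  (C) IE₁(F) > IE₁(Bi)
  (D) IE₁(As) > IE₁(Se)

(D)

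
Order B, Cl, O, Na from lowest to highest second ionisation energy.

Cl, B, O, Na

The second ionization energy removes an electron from the +1 ion. For each element: B⁺ still has 2 valence electrons; Cl⁺ still has 6 valence electrons; O⁺ still has 5 valence electrons; Na⁺ is the bare [Ne] core.
Breaking into a closed-shell core is much more expensive than removing a leftover valence electron — Na has the largest IE_2 here.
Valence configurations: B⁺ [He]2s², Cl⁺ [Ne]3s²3p⁴, O⁺ [He]2s²2p³.
The numbers (kJ/mol): B 2427, Cl 2298, O 3388, Na 4562.
Putting it together, IE_2: Cl < B < O < Na.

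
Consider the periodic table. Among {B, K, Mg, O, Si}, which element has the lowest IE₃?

Si

IE_3 is the cost of taking one more electron from the +2 cation: B²⁺ still has 1 valence electron; K²⁺ is already 1 electron into the core; Mg²⁺ is the bare [Ne] core; O²⁺ still has 4 valence electrons; Si²⁺ still has 2 valence electrons.
Usually core removal costs more than valence removal, but here the competition is close: a tightly held n=2 valence electron can cost more to remove than an n=3 core electron, so the actual values have to decide it.
Valence configurations: B²⁺ [He]2s¹, O²⁺ [He]2s²2p², Si²⁺ [Ne]3s².
Approximate IE_3 values (kJ/mol): B 3660, K 4420, Mg 7733, O 5300, Si 3232.
Putting it together, IE_3: Si < B < K < O < Mg.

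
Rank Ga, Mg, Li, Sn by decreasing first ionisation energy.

Mg > Sn > Ga > Li

IE₁ increases left→right with effective nuclear charge and decreases top→bottom as the valence shell moves farther out.
A diagonal step moves right (one effect) and down (the opposite effect) at once.
Ga > Li: the two effects oppose for this pair; the across-period effect wins (579 vs 520 kJ/mol).
Sn > Ga: period and group pull opposite ways; the across-period shift dominates (709 vs 579 kJ/mol).
Mg > Sn: period and group pull opposite ways; the down-group shift dominates (738 vs 709 kJ/mol).
For reference (kJ/mol): Li 520, Mg 738, Ga 579, Sn 709.
So from highest to lowest: Mg > Sn > Ga > Li.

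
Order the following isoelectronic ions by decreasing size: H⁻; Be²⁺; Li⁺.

H⁻, Li⁺, Be²⁺

All of these have 2 electrons, so size is governed by nuclear charge alone: the more protons, the stronger the pull on the same electron cloud, and the smaller the ion.
Nuclear charges: Be²⁺ (Z=4), Li⁺ (Z=3), H⁻ (Z=1).
Largest to smallest: H⁻ > Li⁺ > Be²⁺.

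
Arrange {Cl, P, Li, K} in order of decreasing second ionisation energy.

Li > K > Cl > P

Consider each +1 ion: Cl⁺ still has 6 valence electrons; P⁺ still has 4 valence electrons; Li⁺ is the bare [He] core; K⁺ is the bare [Ar] core.
Core electrons are held far more tightly than valence electrons, so K and Li top the IE_2 order.
Valence configurations: Cl⁺ [Ne]3s²3p⁴, P⁺ [Ne]3s²3p².
The numbers (kJ/mol): Cl 2298, P 1907, Li 7298, K 3052.
Hence IE_2: P < Cl < K < Li.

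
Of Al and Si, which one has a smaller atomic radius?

Al is in period 3, group 13; Si is in period 3, group 14.
Radius decreases left→right (rising Z_eff, same n) and increases top→bottom (higher n).
All lie in period 3, so atomic radius increases right to left.
So Si has the smaller atomic radius (Si < Al).

Si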